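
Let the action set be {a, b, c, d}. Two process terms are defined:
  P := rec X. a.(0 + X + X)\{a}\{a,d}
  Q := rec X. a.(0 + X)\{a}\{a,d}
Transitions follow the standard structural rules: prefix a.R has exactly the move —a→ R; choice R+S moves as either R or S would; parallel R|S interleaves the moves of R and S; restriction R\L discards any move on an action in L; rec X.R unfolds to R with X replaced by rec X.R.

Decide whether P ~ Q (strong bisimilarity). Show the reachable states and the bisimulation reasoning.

LTS(P): 2 reachable states
  m0 = rec X. a.(0 + X + X)\{a}\{a,d} :: =a=> m1
  m1 = (0 + (rec X. a.(0 + X + X)\{a}\{a,d}) + (rec X. a.(0 + X + X)\{a}\{a,d}))\{a}\{a,d} :: (no moves)
LTS(Q): 2 reachable states
  n0 = rec X. a.(0 + X)\{a}\{a,d} :: =a=> n1
  n1 = (0 + (rec X. a.(0 + X)\{a}\{a,d}))\{a}\{a,d} :: (no moves)
Partition-refinement fixed point:
  B0 = {m0, n0}
  B1 = {m1, n1}
m0 ∈ B0, n0 ∈ B0 → same block

bisimilar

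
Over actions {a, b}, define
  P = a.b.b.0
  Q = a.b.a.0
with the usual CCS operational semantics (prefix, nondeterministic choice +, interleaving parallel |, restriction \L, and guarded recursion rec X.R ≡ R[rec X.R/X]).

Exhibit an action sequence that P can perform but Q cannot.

abb

P's transition system — 4 states:
  u0 = a.b.b.0 → ··a··> u1
  u1 = b.b.0 → ··b··> u2
  u2 = b.0 → ··b··> u3
  u3 = 0 → stopped
Q's transition system — 4 states:
  v0 = a.b.a.0 → ··a··> v1
  v1 = b.a.0 → ··b··> v2
  v2 = a.0 → ··a··> v3
  v3 = 0 → stopped
Executing abb from P (initial set {u0}):
  [1] a ⇒ {u1}
  [2] b ⇒ {u2}
  [3] b ⇒ {u3}
  P completes σ.
Executing abb from Q (initial set {v0}):
  [1] a ⇒ {v1}
  [2] b ⇒ {v2}
  [3] b ⇒ ∅  — Q cannot continue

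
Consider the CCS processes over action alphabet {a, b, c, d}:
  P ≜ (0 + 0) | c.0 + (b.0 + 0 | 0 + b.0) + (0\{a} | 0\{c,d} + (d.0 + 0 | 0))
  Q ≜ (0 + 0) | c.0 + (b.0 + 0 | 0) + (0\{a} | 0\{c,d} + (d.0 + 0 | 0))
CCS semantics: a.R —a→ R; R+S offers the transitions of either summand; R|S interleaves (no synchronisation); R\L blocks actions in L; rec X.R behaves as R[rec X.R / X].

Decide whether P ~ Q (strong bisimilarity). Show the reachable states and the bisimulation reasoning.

bisimilar

P's transition system — 3 states:
  s0 = (0 + 0) | c.0 + (b.0 + 0 | 0 + b.0) + (0\{a} | 0\{c,d} + (d.0 + 0 | 0)) :: -b-> s1, -c-> s2, -d-> s1
  s1 = 0 :: deadlocked
  s2 = (0 + 0) | 0 :: deadlocked
Q's transition system — 3 states:
  t0 = (0 + 0) | c.0 + (b.0 + 0 | 0) + (0\{a} | 0\{c,d} + (d.0 + 0 | 0)) :: -b-> t1, -c-> t2, -d-> t1
  t1 = 0 :: deadlocked
  t2 = (0 + 0) | 0 :: deadlocked
Bisimilarity quotient blocks:
  B0 = {s0, t0}
  B1 = {s1, s2, t1, t2}
s0 ∈ B0, t0 ∈ B0 → same block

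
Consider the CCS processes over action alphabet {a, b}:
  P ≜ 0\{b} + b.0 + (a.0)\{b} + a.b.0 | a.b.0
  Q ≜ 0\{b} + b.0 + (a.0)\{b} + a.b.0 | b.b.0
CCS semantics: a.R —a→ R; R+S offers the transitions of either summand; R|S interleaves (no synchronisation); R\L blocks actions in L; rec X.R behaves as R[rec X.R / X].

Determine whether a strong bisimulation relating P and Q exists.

not bisimilar

Reachable graph of P (11 states):
  s0 = 0\{b} + b.0 + (a.0)\{b} + a.b.0 | a.b.0 has moves ··a··> s1, ··a··> s2, ··a··> s3, ··b··> s4
  s1 = 0\{b} has moves ·
  s2 = a.b.0 | b.0 has moves ··a··> s5, ··b··> s6
  s3 = b.0 | a.b.0 has moves ··a··> s5, ··b··> s7
  s4 = 0 has moves ·
  s5 = b.0 | b.0 has moves ··b··> s8, ··b··> s9
  s6 = a.b.0 | 0 has moves ··a··> s9
  s7 = 0 | a.b.0 has moves ··a··> s8
  s8 = 0 | b.0 has moves ··b··> s10
  s9 = b.0 | 0 has moves ··b··> s10
  s10 = 0 | 0 has moves ·
Reachable graph of Q (11 states):
  t0 = 0\{b} + b.0 + (a.0)\{b} + a.b.0 | b.b.0 has moves ··a··> t1, ··a··> t2, ··b··> t3, ··b··> t4
  t1 = 0\{b} has moves ·
  t2 = b.0 | b.b.0 has moves ··b··> t5, ··b··> t6
  t3 = 0 has moves ·
  t4 = a.b.0 | b.0 has moves ··a··> t6, ··b··> t7
  t5 = 0 | b.b.0 has moves ··b··> t8
  t6 = b.0 | b.0 has moves ··b··> t8, ··b··> t9
  t7 = a.b.0 | 0 has moves ··a··> t9
  t8 = 0 | b.0 has moves ··b··> t10
  t9 = b.0 | 0 has moves ··b··> t10
  t10 = 0 | 0 has moves ·
Bisimilarity quotient blocks:
  B0 = {s0}
  B1 = {s2, s3, t4}
  B2 = {s5, t5, t6}
  B3 = {s8, s9, t8, t9}
  B4 = {s1, s10, s4, t1, t10, t3}
  B5 = {s6, s7, t7}
  B6 = {t0}
  B7 = {t2}
s0 ∈ B0, t0 ∈ B6 → different blocks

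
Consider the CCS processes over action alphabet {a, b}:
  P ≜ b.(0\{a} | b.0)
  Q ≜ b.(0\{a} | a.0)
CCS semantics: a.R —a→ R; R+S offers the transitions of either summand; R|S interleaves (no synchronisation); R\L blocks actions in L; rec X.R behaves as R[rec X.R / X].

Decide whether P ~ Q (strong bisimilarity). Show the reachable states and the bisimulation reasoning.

NO

Reachable graph of P (3 states):
  p0 = b.(0\{a} | b.0) has moves --b--▸ p1
  p1 = 0\{a} | b.0 has moves --b--▸ p2
  p2 = 0\{a} | 0 has moves stopped
Reachable graph of Q (3 states):
  q0 = b.(0\{a} | a.0) has moves --b--▸ q1
  q1 = 0\{a} | a.0 has moves --a--▸ q2
  q2 = 0\{a} | 0 has moves stopped
Coarsest stable partition (strong bisimilarity classes):
  B0 = {p0}
  B1 = {p1}
  B2 = {p2, q2}
  B3 = {q0}
  B4 = {q1}
p0 ∈ B0, q0 ∈ B3 → different blocks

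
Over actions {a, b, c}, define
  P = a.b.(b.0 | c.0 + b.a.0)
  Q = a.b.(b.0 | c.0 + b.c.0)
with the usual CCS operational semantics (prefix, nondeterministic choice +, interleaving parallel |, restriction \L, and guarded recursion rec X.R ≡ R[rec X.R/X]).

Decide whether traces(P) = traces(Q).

NO — witness ⟨abba⟩

LTS(P): 8 reachable states
  p0 = a.b.(b.0 | c.0 + b.a.0) | =a=> p1
  p1 = b.(b.0 | c.0 + b.a.0) | =b=> p2
  p2 = b.0 | c.0 + b.a.0 | =b=> p3, =b=> p4, =c=> p5
  p3 = 0 | c.0 | =c=> p6
  p4 = a.0 | =a=> p7
  p5 = b.0 | 0 | =b=> p6
  p6 = 0 | 0 | (no moves)
  p7 = 0 | (no moves)
LTS(Q): 8 reachable states
  q0 = a.b.(b.0 | c.0 + b.c.0) | =a=> q1
  q1 = b.(b.0 | c.0 + b.c.0) | =b=> q2
  q2 = b.0 | c.0 + b.c.0 | =b=> q3, =b=> q4, =c=> q5
  q3 = 0 | c.0 | =c=> q6
  q4 = c.0 | =c=> q7
  q5 = b.0 | 0 | =b=> q6
  q6 = 0 | 0 | (no moves)
  q7 = 0 | (no moves)
Trace ⟨abba⟩ through P, begin at {p0}:
  after a @ step 1: {p1}
  after b @ step 2: {p2}
  after b @ step 3: {p3, p4}
  after a @ step 4: {p7}
  — P admits the full trace.
Trace ⟨abba⟩ through Q, begin at {q0}:
  after a @ step 1: {q1}
  after b @ step 2: {q2}
  after b @ step 3: {q3, q4}
  after a @ step 4: ∅ (Q stuck)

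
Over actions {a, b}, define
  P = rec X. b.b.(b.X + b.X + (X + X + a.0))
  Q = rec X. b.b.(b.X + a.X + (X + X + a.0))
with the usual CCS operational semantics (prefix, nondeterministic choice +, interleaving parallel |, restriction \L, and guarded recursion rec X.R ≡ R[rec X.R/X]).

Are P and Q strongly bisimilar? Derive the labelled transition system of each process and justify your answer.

P's transition system — 4 states:
  p0 = rec X. b.b.(b.X + b.X + (X + X + a.0)) | --b--▸ p1
  p1 = b.(b.(rec X. b.b.(b.X + b.X + (X + X + a.0))) + b.(rec X. b.b.(b.X + b.X + (X + X + a.0))) + ((rec X. b.b.(b.X + b.X + (X + X + a.0))) + (rec X. b.b.(b.X + b.X + (X + X + a.0))) + a.0)) | --b--▸ p2
  p2 = b.(rec X. b.b.(b.X + b.X + (X + X + a.0))) + b.(rec X. b.b.(b.X + b.X + (X + X + a.0))) + ((rec X. b.b.(b.X + b.X + (X + X + a.0))) + (rec X. b.b.(b.X + b.X + (X + X + a.0))) + a.0) | --a--▸ p3, --b--▸ p0, --b--▸ p1
  p3 = 0 | ∅
Q's transition system — 4 states:
  q0 = rec X. b.b.(b.X + a.X + (X + X + a.0)) | --b--▸ q1
  q1 = b.(b.(rec X. b.b.(b.X + a.X + (X + X + a.0))) + a.(rec X. b.b.(b.X + a.X + (X + X + a.0))) + ((rec X. b.b.(b.X + a.X + (X + X + a.0))) + (rec X. b.b.(b.X + a.X + (X + X + a.0))) + a.0)) | --b--▸ q2
  q2 = b.(rec X. b.b.(b.X + a.X + (X + X + a.0))) + a.(rec X. b.b.(b.X + a.X + (X + X + a.0))) + ((rec X. b.b.(b.X + a.X + (X + X + a.0))) + (rec X. b.b.(b.X + a.X + (X + X + a.0))) + a.0) | --a--▸ q0, --a--▸ q3, --b--▸ q0, --b--▸ q1
  q3 = 0 | ∅
Bisimilarity quotient blocks:
  B0 = {p0}
  B1 = {p1}
  B2 = {p2}
  B3 = {p3, q3}
  B4 = {q0}
  B5 = {q1}
  B6 = {q2}
p0 ∈ B0, q0 ∈ B4 → different blocks

not bisimilar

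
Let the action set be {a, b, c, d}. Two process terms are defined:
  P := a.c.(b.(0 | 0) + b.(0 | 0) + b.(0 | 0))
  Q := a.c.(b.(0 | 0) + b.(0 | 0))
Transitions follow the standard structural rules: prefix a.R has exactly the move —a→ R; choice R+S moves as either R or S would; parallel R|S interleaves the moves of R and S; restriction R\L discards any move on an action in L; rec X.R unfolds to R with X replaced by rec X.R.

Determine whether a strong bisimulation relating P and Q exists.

YES

Reachable graph of P (4 states):
  u0 = a.c.(b.(0 | 0) + b.(0 | 0) + b.(0 | 0)) ⊢ =a=> u1
  u1 = c.(b.(0 | 0) + b.(0 | 0) + b.(0 | 0)) ⊢ =c=> u2
  u2 = b.(0 | 0) + b.(0 | 0) + b.(0 | 0) ⊢ =b=> u3
  u3 = 0 | 0 ⊢ ·
Reachable graph of Q (4 states):
  v0 = a.c.(b.(0 | 0) + b.(0 | 0)) ⊢ =a=> v1
  v1 = c.(b.(0 | 0) + b.(0 | 0)) ⊢ =c=> v2
  v2 = b.(0 | 0) + b.(0 | 0) ⊢ =b=> v3
  v3 = 0 | 0 ⊢ ·
Partition-refinement fixed point:
  B0 = {u0, v0}
  B1 = {u1, v1}
  B2 = {u2, v2}
  B3 = {u3, v3}
u0 ∈ B0, v0 ∈ B0 → same block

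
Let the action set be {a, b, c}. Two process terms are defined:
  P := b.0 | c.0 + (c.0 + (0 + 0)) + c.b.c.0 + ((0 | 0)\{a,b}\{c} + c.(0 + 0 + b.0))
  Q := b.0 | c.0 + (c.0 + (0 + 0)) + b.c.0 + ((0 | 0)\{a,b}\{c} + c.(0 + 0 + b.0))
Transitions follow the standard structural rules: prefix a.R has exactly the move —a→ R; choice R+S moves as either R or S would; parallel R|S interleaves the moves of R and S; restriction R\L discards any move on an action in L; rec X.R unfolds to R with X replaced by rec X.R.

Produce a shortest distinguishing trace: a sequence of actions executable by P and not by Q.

cbc

LTS(P): 8 reachable states
  s0 = b.0 | c.0 + (c.0 + (0 + 0)) + c.b.c.0 + ((0 | 0)\{a,b}\{c} + c.(0 + 0 + b.0)) has moves ··b··> s1, ··c··> s2, ··c··> s3, ··c··> s4, ··c··> s5
  s1 = 0 | c.0 has moves ··c··> s6
  s2 = 0 has moves (no moves)
  s3 = 0 + 0 + b.0 has moves ··b··> s2
  s4 = b.0 | 0 has moves ··b··> s6
  s5 = b.c.0 has moves ··b··> s7
  s6 = 0 | 0 has moves (no moves)
  s7 = c.0 has moves ··c··> s2
LTS(Q): 7 reachable states
  t0 = b.0 | c.0 + (c.0 + (0 + 0)) + b.c.0 + ((0 | 0)\{a,b}\{c} + c.(0 + 0 + b.0)) has moves ··b··> t1, ··b··> t2, ··c··> t3, ··c··> t4, ··c··> t5
  t1 = 0 | c.0 has moves ··c··> t6
  t2 = c.0 has moves ··c··> t3
  t3 = 0 has moves (no moves)
  t4 = 0 + 0 + b.0 has moves ··b··> t3
  t5 = b.0 | 0 has moves ··b··> t6
  t6 = 0 | 0 has moves (no moves)
Run σ = ⟨cbc⟩ on P: start {s0}
  [1] c ⇒ {s2, s3, s4, s5}
  [2] b ⇒ {s2, s6, s7}
  [3] c ⇒ {s2}
  — P admits the full trace.
Run σ = ⟨cbc⟩ on Q: start {t0}
  [1] c ⇒ {t3, t4, t5}
  [2] b ⇒ {t3, t6}
  [3] c ⇒ ∅  — Q cannot continue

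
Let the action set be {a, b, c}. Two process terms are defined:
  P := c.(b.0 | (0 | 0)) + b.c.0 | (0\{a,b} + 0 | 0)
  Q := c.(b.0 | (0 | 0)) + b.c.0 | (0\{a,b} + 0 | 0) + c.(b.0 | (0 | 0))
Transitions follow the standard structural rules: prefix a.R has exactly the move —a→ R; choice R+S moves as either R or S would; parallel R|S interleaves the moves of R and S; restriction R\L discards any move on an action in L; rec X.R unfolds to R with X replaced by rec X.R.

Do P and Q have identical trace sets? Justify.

trace-equivalent

P's transition system — 5 states:
  p0 = c.(b.0 | (0 | 0)) + b.c.0 | (0\{a,b} + 0 | 0) has moves =b=> p1, =c=> p2
  p1 = c.0 | (0\{a,b} + 0 | 0) has moves =c=> p3
  p2 = b.0 | (0 | 0) has moves =b=> p4
  p3 = 0 | (0\{a,b} + 0 | 0) has moves deadlocked
  p4 = 0 | (0 | 0) has moves deadlocked
Q's transition system — 5 states:
  q0 = c.(b.0 | (0 | 0)) + b.c.0 | (0\{a,b} + 0 | 0) + c.(b.0 | (0 | 0)) has moves =b=> q1, =c=> q2
  q1 = c.0 | (0\{a,b} + 0 | 0) has moves =c=> q3
  q2 = b.0 | (0 | 0) has moves =b=> q4
  q3 = 0 | (0\{a,b} + 0 | 0) has moves deadlocked
  q4 = 0 | (0 | 0) has moves deadlocked
Partition-refinement fixed point:
  B0 = {p0, q0}
  B1 = {p1, q1}
  B2 = {p3, p4, q3, q4}
  B3 = {p2, q2}
p0 ∈ B0, q0 ∈ B0 → same block
Bisimilar ⇒ trace-equivalent.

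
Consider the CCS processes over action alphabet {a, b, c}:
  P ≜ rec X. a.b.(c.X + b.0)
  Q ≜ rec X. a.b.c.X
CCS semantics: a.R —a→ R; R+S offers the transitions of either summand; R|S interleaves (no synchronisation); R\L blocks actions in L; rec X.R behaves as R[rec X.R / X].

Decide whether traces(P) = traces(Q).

P's transition system — 4 states:
  s0 = rec X. a.b.(c.X + b.0) has moves ··a··> s1
  s1 = b.(c.(rec X. a.b.(c.X + b.0)) + b.0) has moves ··b··> s2
  s2 = c.(rec X. a.b.(c.X + b.0)) + b.0 has moves ··b··> s3, ··c··> s0
  s3 = 0 has moves deadlocked
Q's transition system — 3 states:
  t0 = rec X. a.b.c.X has moves ··a··> t1
  t1 = b.c.(rec X. a.b.c.X) has moves ··b··> t2
  t2 = c.(rec X. a.b.c.X) has moves ··c··> t0
Executing abb from P (initial set {s0}):
  [1] a ⇒ {s1}
  [2] b ⇒ {s2}
  [3] b ⇒ {s3}
  P completes σ.
Executing abb from Q (initial set {t0}):
  [1] a ⇒ {t1}
  [2] b ⇒ {t2}
  [3] b ⇒ ∅  — Q cannot continue

traces(P) ≠ traces(Q) — witness ⟨abb⟩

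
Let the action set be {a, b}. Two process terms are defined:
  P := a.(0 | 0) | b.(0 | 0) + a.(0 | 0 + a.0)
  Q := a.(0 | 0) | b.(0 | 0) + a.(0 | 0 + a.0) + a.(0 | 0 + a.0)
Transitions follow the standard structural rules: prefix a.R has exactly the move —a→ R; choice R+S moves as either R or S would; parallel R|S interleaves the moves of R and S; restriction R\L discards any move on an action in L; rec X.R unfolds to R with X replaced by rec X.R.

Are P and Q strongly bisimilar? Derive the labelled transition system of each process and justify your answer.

P ~ Q

Reachable graph of P (6 states):
  p0 = a.(0 | 0) | b.(0 | 0) + a.(0 | 0 + a.0) | -a-> p1, -a-> p2, -b-> p3
  p1 = 0 | 0 + a.0 | -a-> p4
  p2 = 0 | 0 | b.(0 | 0) | -b-> p5
  p3 = a.(0 | 0) | (0 | 0) | -a-> p5
  p4 = 0 | deadlocked
  p5 = 0 | 0 | (0 | 0) | deadlocked
Reachable graph of Q (6 states):
  q0 = a.(0 | 0) | b.(0 | 0) + a.(0 | 0 + a.0) + a.(0 | 0 + a.0) | -a-> q1, -a-> q2, -b-> q3
  q1 = 0 | 0 + a.0 | -a-> q4
  q2 = 0 | 0 | b.(0 | 0) | -b-> q5
  q3 = a.(0 | 0) | (0 | 0) | -a-> q5
  q4 = 0 | deadlocked
  q5 = 0 | 0 | (0 | 0) | deadlocked
Coarsest stable partition (strong bisimilarity classes):
  B0 = {p0, q0}
  B1 = {p1, p3, q1, q3}
  B2 = {p4, p5, q4, q5}
  B3 = {p2, q2}
p0 ∈ B0, q0 ∈ B0 → same block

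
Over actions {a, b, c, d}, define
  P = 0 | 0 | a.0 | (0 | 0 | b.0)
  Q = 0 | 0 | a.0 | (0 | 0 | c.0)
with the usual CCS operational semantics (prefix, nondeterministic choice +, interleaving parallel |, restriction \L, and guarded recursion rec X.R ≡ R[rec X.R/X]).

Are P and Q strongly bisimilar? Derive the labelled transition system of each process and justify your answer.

Reachable graph of P (4 states):
  p0 = 0 | 0 | a.0 | (0 | 0 | b.0) | -a-> p1, -b-> p2
  p1 = 0 | 0 | 0 | (0 | 0 | b.0) | -b-> p3
  p2 = 0 | 0 | a.0 | (0 | 0 | 0) | -a-> p3
  p3 = 0 | 0 | 0 | (0 | 0 | 0) | deadlocked
Reachable graph of Q (4 states):
  q0 = 0 | 0 | a.0 | (0 | 0 | c.0) | -a-> q1, -c-> q2
  q1 = 0 | 0 | 0 | (0 | 0 | c.0) | -c-> q3
  q2 = 0 | 0 | a.0 | (0 | 0 | 0) | -a-> q3
  q3 = 0 | 0 | 0 | (0 | 0 | 0) | deadlocked
Coarsest stable partition (strong bisimilarity classes):
  B0 = {p0}
  B1 = {p2, q2}
  B2 = {p3, q3}
  B3 = {p1}
  B4 = {q0}
  B5 = {q1}
p0 ∈ B0, q0 ∈ B4 → different blocks

P ≁ Q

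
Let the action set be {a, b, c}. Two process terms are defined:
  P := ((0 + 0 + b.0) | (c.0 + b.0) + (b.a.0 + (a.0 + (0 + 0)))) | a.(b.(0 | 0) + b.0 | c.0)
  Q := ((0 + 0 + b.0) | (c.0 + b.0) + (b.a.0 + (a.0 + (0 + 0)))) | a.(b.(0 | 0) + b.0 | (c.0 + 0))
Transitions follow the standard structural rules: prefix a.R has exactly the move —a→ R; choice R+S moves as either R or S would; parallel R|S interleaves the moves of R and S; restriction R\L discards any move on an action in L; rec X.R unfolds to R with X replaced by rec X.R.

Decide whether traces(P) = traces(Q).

P's transition system — 30 states:
  u0 = ((0 + 0 + b.0) | (c.0 + b.0) + (b.a.0 + (a.0 + (0 + 0)))) | a.(b.(0 | 0) + b.0 | c.0) ⊢ —a→ u1, —a→ u2, —b→ u3, —b→ u4, —b→ u5, —c→ u3
  u1 = ((0 + 0 + b.0) | (c.0 + b.0) + (b.a.0 + (a.0 + (0 + 0)))) | (b.(0 | 0) + b.0 | c.0) ⊢ —a→ u6, —b→ u10, —b→ u11, —b→ u7, —b→ u8, —b→ u9, —c→ u12, —c→ u9
  u2 = 0 | a.(b.(0 | 0) + b.0 | c.0) ⊢ —a→ u6
  u3 = (0 + 0 + b.0) | 0 | a.(b.(0 | 0) + b.0 | c.0) ⊢ —a→ u9, —b→ u13
  u4 = 0 | (c.0 + b.0) | a.(b.(0 | 0) + b.0 | c.0) ⊢ —a→ u10, —b→ u13, —c→ u13
  u5 = a.0 | a.(b.(0 | 0) + b.0 | c.0) ⊢ —a→ u11, —a→ u2
  u6 = 0 | (b.(0 | 0) + b.0 | c.0) ⊢ —b→ u14, —b→ u15, —c→ u16
  u7 = ((0 + 0 + b.0) | (c.0 + b.0) + (b.a.0 + (a.0 + (0 + 0)))) | (0 | 0) ⊢ —a→ u14, —b→ u17, —b→ u18, —b→ u19, —c→ u17
  u8 = ((0 + 0 + b.0) | (c.0 + b.0) + (b.a.0 + (a.0 + (0 + 0)))) | (0 | c.0) ⊢ —a→ u15, —b→ u20, —b→ u21, —b→ u22, —c→ u20, —c→ u7
  u9 = (0 + 0 + b.0) | 0 | (b.(0 | 0) + b.0 | c.0) ⊢ —b→ u17, —b→ u20, —b→ u23, —c→ u24
  u10 = 0 | (c.0 + b.0) | (b.(0 | 0) + b.0 | c.0) ⊢ —b→ u18, —b→ u21, —b→ u23, —c→ u23, —c→ u25
  u11 = a.0 | (b.(0 | 0) + b.0 | c.0) ⊢ —a→ u6, —b→ u19, —b→ u22, —c→ u26
  u12 = ((0 + 0 + b.0) | (c.0 + b.0) + (b.a.0 + (a.0 + (0 + 0)))) | (b.0 | 0) ⊢ —a→ u16, —b→ u24, —b→ u25, —b→ u26, —b→ u7, —c→ u24
  u13 = 0 | 0 | a.(b.(0 | 0) + b.0 | c.0) ⊢ —a→ u23
  u14 = 0 | (0 | 0) ⊢ ·
  u15 = 0 | (0 | c.0) ⊢ —c→ u14
  u16 = 0 | (b.0 | 0) ⊢ —b→ u14
  u17 = (0 + 0 + b.0) | 0 | (0 | 0) ⊢ —b→ u27
  u18 = 0 | (c.0 + b.0) | (0 | 0) ⊢ —b→ u27, —c→ u27
  u19 = a.0 | (0 | 0) ⊢ —a→ u14
  u20 = (0 + 0 + b.0) | 0 | (0 | c.0) ⊢ —b→ u28, —c→ u17
  u21 = 0 | (c.0 + b.0) | (0 | c.0) ⊢ —b→ u28, —c→ u18, —c→ u28
  u22 = a.0 | (0 | c.0) ⊢ —a→ u15, —c→ u19
  u23 = 0 | 0 | (b.(0 | 0) + b.0 | c.0) ⊢ —b→ u27, —b→ u28, —c→ u29
  u24 = (0 + 0 + b.0) | 0 | (b.0 | 0) ⊢ —b→ u17, —b→ u29
  u25 = 0 | (c.0 + b.0) | (b.0 | 0) ⊢ —b→ u18, —b→ u29, —c→ u29
  u26 = a.0 | (b.0 | 0) ⊢ —a→ u16, —b→ u19
  u27 = 0 | 0 | (0 | 0) ⊢ ·
  u28 = 0 | 0 | (0 | c.0) ⊢ —c→ u27
  u29 = 0 | 0 | (b.0 | 0) ⊢ —b→ u27
Q's transition system — 30 states:
  v0 = ((0 + 0 + b.0) | (c.0 + b.0) + (b.a.0 + (a.0 + (0 + 0)))) | a.(b.(0 | 0) + b.0 | (c.0 + 0)) ⊢ —a→ v1, —a→ v2, —b→ v3, —b→ v4, —b→ v5, —c→ v3
  v1 = ((0 + 0 + b.0) | (c.0 + b.0) + (b.a.0 + (a.0 + (0 + 0)))) | (b.(0 | 0) + b.0 | (c.0 + 0)) ⊢ —a→ v6, —b→ v10, —b→ v11, —b→ v7, —b→ v8, —b→ v9, —c→ v12, —c→ v9
  v2 = 0 | a.(b.(0 | 0) + b.0 | (c.0 + 0)) ⊢ —a→ v6
  v3 = (0 + 0 + b.0) | 0 | a.(b.(0 | 0) + b.0 | (c.0 + 0)) ⊢ —a→ v9, —b→ v13
  v4 = 0 | (c.0 + b.0) | a.(b.(0 | 0) + b.0 | (c.0 + 0)) ⊢ —a→ v10, —b→ v13, —c→ v13
  v5 = a.0 | a.(b.(0 | 0) + b.0 | (c.0 + 0)) ⊢ —a→ v11, —a→ v2
  v6 = 0 | (b.(0 | 0) + b.0 | (c.0 + 0)) ⊢ —b→ v14, —b→ v15, —c→ v16
  v7 = ((0 + 0 + b.0) | (c.0 + b.0) + (b.a.0 + (a.0 + (0 + 0)))) | (0 | (c.0 + 0)) ⊢ —a→ v14, —b→ v17, —b→ v18, —b→ v19, —c→ v17, —c→ v8
  v8 = ((0 + 0 + b.0) | (c.0 + b.0) + (b.a.0 + (a.0 + (0 + 0)))) | (0 | 0) ⊢ —a→ v15, —b→ v20, —b→ v21, —b→ v22, —c→ v20
  v9 = (0 + 0 + b.0) | 0 | (b.(0 | 0) + b.0 | (c.0 + 0)) ⊢ —b→ v17, —b→ v20, —b→ v23, —c→ v24
  v10 = 0 | (c.0 + b.0) | (b.(0 | 0) + b.0 | (c.0 + 0)) ⊢ —b→ v18, —b→ v21, —b→ v23, —c→ v23, —c→ v25
  v11 = a.0 | (b.(0 | 0) + b.0 | (c.0 + 0)) ⊢ —a→ v6, —b→ v19, —b→ v22, —c→ v26
  v12 = ((0 + 0 + b.0) | (c.0 + b.0) + (b.a.0 + (a.0 + (0 + 0)))) | (b.0 | 0) ⊢ —a→ v16, —b→ v24, —b→ v25, —b→ v26, —b→ v8, —c→ v24
  v13 = 0 | 0 | a.(b.(0 | 0) + b.0 | (c.0 + 0)) ⊢ —a→ v23
  v14 = 0 | (0 | (c.0 + 0)) ⊢ —c→ v15
  v15 = 0 | (0 | 0) ⊢ ·
  v16 = 0 | (b.0 | 0) ⊢ —b→ v15
  v17 = (0 + 0 + b.0) | 0 | (0 | (c.0 + 0)) ⊢ —b→ v27, —c→ v20
  v18 = 0 | (c.0 + b.0) | (0 | (c.0 + 0)) ⊢ —b→ v27, —c→ v21, —c→ v27
  v19 = a.0 | (0 | (c.0 + 0)) ⊢ —a→ v14, —c→ v22
  v20 = (0 + 0 + b.0) | 0 | (0 | 0) ⊢ —b→ v28
  v21 = 0 | (c.0 + b.0) | (0 | 0) ⊢ —b→ v28, —c→ v28
  v22 = a.0 | (0 | 0) ⊢ —a→ v15
  v23 = 0 | 0 | (b.(0 | 0) + b.0 | (c.0 + 0)) ⊢ —b→ v27, —b→ v28, —c→ v29
  v24 = (0 + 0 + b.0) | 0 | (b.0 | 0) ⊢ —b→ v20, —b→ v29
  v25 = 0 | (c.0 + b.0) | (b.0 | 0) ⊢ —b→ v21, —b→ v29, —c→ v29
  v26 = a.0 | (b.0 | 0) ⊢ —a→ v16, —b→ v22
  v27 = 0 | 0 | (0 | (c.0 + 0)) ⊢ —c→ v28
  v28 = 0 | 0 | (0 | 0) ⊢ ·
  v29 = 0 | 0 | (b.0 | 0) ⊢ —b→ v28
Coarsest stable partition (strong bisimilarity classes):
  B0 = {u0, v0}
  B1 = {u3, v3}
  B2 = {u13, u2, v13, v2}
  B3 = {u23, u6, v23, v6}
  B4 = {u16, u17, u29, v16, v20, v29}
  B5 = {u14, u27, v15, v28}
  B6 = {u15, u28, v14, v27}
  B7 = {u9, v9}
  B8 = {u20, v17}
  B9 = {u24, v24}
  B10 = {u4, v4}
  B11 = {u10, v10}
  B12 = {u21, v18}
  B13 = {u18, v21}
  B14 = {u25, v25}
  B15 = {u5, v5}
  B16 = {u11, v11}
  B17 = {u26, v26}
  B18 = {u19, v22}
  B19 = {u22, v19}
  B20 = {u1, v1}
  B21 = {u12, v12}
  B22 = {u7, v8}
  B23 = {u8, v7}
u0 ∈ B0, v0 ∈ B0 → same block
Bisimilar ⇒ trace-equivalent.

YES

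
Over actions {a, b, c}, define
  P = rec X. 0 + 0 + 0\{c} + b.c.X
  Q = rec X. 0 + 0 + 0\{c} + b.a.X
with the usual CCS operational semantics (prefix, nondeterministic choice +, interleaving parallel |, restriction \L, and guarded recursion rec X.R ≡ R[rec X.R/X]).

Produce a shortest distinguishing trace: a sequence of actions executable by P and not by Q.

bc

LTS(P): 2 reachable states
  s0 = rec X. 0 + 0 + 0\{c} + b.c.X has moves —b→ s1
  s1 = c.(rec X. 0 + 0 + 0\{c} + b.c.X) has moves —c→ s0
LTS(Q): 2 reachable states
  t0 = rec X. 0 + 0 + 0\{c} + b.a.X has moves —b→ t1
  t1 = a.(rec X. 0 + 0 + 0\{c} + b.a.X) has moves —a→ t0
Executing bc from P (initial set {s0}):
  after b @ step 1: {s1}
  after c @ step 2: {s0}
  ✓ P
Executing bc from Q (initial set {t0}):
  after b @ step 1: {t1}
  after c @ step 2: no successor for Q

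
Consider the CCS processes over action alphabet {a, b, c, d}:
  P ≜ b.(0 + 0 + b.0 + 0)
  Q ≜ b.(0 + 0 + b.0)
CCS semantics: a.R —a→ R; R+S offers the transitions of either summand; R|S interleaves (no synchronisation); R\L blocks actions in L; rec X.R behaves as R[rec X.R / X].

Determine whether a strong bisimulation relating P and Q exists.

LTS(P): 3 reachable states
  u0 = b.(0 + 0 + b.0 + 0) → —b→ u1
  u1 = 0 + 0 + b.0 + 0 → —b→ u2
  u2 = 0 → stopped
LTS(Q): 3 reachable states
  v0 = b.(0 + 0 + b.0) → —b→ v1
  v1 = 0 + 0 + b.0 → —b→ v2
  v2 = 0 → stopped
Bisimilarity quotient blocks:
  B0 = {u0, v0}
  B1 = {u1, v1}
  B2 = {u2, v2}
u0 ∈ B0, v0 ∈ B0 → same block

bisimilar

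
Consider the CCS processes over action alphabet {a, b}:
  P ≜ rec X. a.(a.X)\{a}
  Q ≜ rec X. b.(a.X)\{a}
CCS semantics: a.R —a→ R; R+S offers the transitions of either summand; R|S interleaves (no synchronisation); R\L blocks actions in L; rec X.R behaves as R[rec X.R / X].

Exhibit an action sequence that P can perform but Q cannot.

Reachable graph of P (2 states):
  u0 = rec X. a.(a.X)\{a} | -a-> u1
  u1 = (a.(rec X. a.(a.X)\{a}))\{a} | (no moves)
Reachable graph of Q (2 states):
  v0 = rec X. b.(a.X)\{a} | -b-> v1
  v1 = (a.(rec X. b.(a.X)\{a}))\{a} | (no moves)
Run σ = ⟨a⟩ on P: start {u0}
  after a @ step 1: {u1}
  ✓ P
Run σ = ⟨a⟩ on Q: start {v0}
  after a @ step 1: no successor for Q

a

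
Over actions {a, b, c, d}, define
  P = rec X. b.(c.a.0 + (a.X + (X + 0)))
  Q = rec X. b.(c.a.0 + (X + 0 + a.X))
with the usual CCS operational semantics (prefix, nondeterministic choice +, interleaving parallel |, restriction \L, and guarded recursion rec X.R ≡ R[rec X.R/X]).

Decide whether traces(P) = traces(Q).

YES

LTS(P): 4 reachable states
  m0 = rec X. b.(c.a.0 + (a.X + (X + 0))) has moves —b→ m1
  m1 = c.a.0 + (a.(rec X. b.(c.a.0 + (a.X + (X + 0)))) + ((rec X. b.(c.a.0 + (a.X + (X + 0)))) + 0)) has moves —a→ m0, —b→ m1, —c→ m2
  m2 = a.0 has moves —a→ m3
  m3 = 0 has moves stopped
LTS(Q): 4 reachable states
  n0 = rec X. b.(c.a.0 + (X + 0 + a.X)) has moves —b→ n1
  n1 = c.a.0 + ((rec X. b.(c.a.0 + (X + 0 + a.X))) + 0 + a.(rec X. b.(c.a.0 + (X + 0 + a.X)))) has moves —a→ n0, —b→ n1, —c→ n2
  n2 = a.0 has moves —a→ n3
  n3 = 0 has moves stopped
Bisimilarity quotient blocks:
  B0 = {m0, n0}
  B1 = {m1, n1}
  B2 = {m2, n2}
  B3 = {m3, n3}
m0 ∈ B0, n0 ∈ B0 → same block
Bisimilar ⇒ trace-equivalent.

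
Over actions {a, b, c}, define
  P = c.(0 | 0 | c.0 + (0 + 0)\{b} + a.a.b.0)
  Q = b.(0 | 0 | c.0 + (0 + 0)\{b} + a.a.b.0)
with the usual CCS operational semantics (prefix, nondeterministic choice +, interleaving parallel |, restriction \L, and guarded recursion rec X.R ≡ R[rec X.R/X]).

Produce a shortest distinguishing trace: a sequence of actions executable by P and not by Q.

c

LTS(P): 6 reachable states
  u0 = c.(0 | 0 | c.0 + (0 + 0)\{b} + a.a.b.0) ⊢ --c--▸ u1
  u1 = 0 | 0 | c.0 + (0 + 0)\{b} + a.a.b.0 ⊢ --a--▸ u2, --c--▸ u3
  u2 = a.b.0 ⊢ --a--▸ u4
  u3 = 0 | 0 | 0 ⊢ ·
  u4 = b.0 ⊢ --b--▸ u5
  u5 = 0 ⊢ ·
LTS(Q): 6 reachable states
  v0 = b.(0 | 0 | c.0 + (0 + 0)\{b} + a.a.b.0) ⊢ --b--▸ v1
  v1 = 0 | 0 | c.0 + (0 + 0)\{b} + a.a.b.0 ⊢ --a--▸ v2, --c--▸ v3
  v2 = a.b.0 ⊢ --a--▸ v4
  v3 = 0 | 0 | 0 ⊢ ·
  v4 = b.0 ⊢ --b--▸ v5
  v5 = 0 ⊢ ·
Run σ = ⟨c⟩ on P: start {u0}
  after c @ step 1: {u1}
  ✓ P
Run σ = ⟨c⟩ on Q: start {v0}
  after c @ step 1: ∅ (Q stuck)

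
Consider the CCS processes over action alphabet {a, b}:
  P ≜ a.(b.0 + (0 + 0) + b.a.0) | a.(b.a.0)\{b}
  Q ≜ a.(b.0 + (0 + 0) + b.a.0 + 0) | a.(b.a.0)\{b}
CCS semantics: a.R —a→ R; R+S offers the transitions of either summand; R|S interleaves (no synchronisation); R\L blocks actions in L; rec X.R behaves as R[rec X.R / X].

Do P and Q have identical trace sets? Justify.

YES

Reachable graph of P (8 states):
  s0 = a.(b.0 + (0 + 0) + b.a.0) | a.(b.a.0)\{b} ⊢ -a-> s1, -a-> s2
  s1 = (b.0 + (0 + 0) + b.a.0) | a.(b.a.0)\{b} ⊢ -a-> s3, -b-> s4, -b-> s5
  s2 = a.(b.0 + (0 + 0) + b.a.0) | (b.a.0)\{b} ⊢ -a-> s3
  s3 = (b.0 + (0 + 0) + b.a.0) | (b.a.0)\{b} ⊢ -b-> s6, -b-> s7
  s4 = 0 | a.(b.a.0)\{b} ⊢ -a-> s6
  s5 = a.0 | a.(b.a.0)\{b} ⊢ -a-> s4, -a-> s7
  s6 = 0 | (b.a.0)\{b} ⊢ stopped
  s7 = a.0 | (b.a.0)\{b} ⊢ -a-> s6
Reachable graph of Q (8 states):
  t0 = a.(b.0 + (0 + 0) + b.a.0 + 0) | a.(b.a.0)\{b} ⊢ -a-> t1, -a-> t2
  t1 = (b.0 + (0 + 0) + b.a.0 + 0) | a.(b.a.0)\{b} ⊢ -a-> t3, -b-> t4, -b-> t5
  t2 = a.(b.0 + (0 + 0) + b.a.0 + 0) | (b.a.0)\{b} ⊢ -a-> t3
  t3 = (b.0 + (0 + 0) + b.a.0 + 0) | (b.a.0)\{b} ⊢ -b-> t6, -b-> t7
  t4 = 0 | a.(b.a.0)\{b} ⊢ -a-> t6
  t5 = a.0 | a.(b.a.0)\{b} ⊢ -a-> t4, -a-> t7
  t6 = 0 | (b.a.0)\{b} ⊢ stopped
  t7 = a.0 | (b.a.0)\{b} ⊢ -a-> t6
Bisimilarity quotient blocks:
  B0 = {s0, t0}
  B1 = {s1, t1}
  B2 = {s3, t3}
  B3 = {s4, s7, t4, t7}
  B4 = {s6, t6}
  B5 = {s5, t5}
  B6 = {s2, t2}
s0 ∈ B0, t0 ∈ B0 → same block
Bisimilar ⇒ trace-equivalent.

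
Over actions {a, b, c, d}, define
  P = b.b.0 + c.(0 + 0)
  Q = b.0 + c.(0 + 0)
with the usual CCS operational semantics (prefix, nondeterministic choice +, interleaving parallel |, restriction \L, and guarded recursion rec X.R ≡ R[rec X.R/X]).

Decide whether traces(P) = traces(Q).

P's transition system — 4 states:
  p0 = b.b.0 + c.(0 + 0) | -b-> p1, -c-> p2
  p1 = b.0 | -b-> p3
  p2 = 0 + 0 | stopped
  p3 = 0 | stopped
Q's transition system — 3 states:
  q0 = b.0 + c.(0 + 0) | -b-> q1, -c-> q2
  q1 = 0 | stopped
  q2 = 0 + 0 | stopped
Trace ⟨bb⟩ through P, begin at {p0}:
  [1] b ⇒ {p1}
  [2] b ⇒ {p3}
  — P admits the full trace.
Trace ⟨bb⟩ through Q, begin at {q0}:
  [1] b ⇒ {q1}
  [2] b ⇒ no successor for Q

traces(P) ≠ traces(Q) — witness ⟨bb⟩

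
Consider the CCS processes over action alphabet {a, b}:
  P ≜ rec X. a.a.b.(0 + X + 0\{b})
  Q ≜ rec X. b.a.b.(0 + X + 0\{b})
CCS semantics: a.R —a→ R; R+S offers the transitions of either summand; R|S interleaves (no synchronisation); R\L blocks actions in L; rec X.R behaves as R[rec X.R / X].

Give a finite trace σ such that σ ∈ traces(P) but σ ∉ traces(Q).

P's transition system — 4 states:
  u0 = rec X. a.a.b.(0 + X + 0\{b}) | =a=> u1
  u1 = a.b.(0 + (rec X. a.a.b.(0 + X + 0\{b})) + 0\{b}) | =a=> u2
  u2 = b.(0 + (rec X. a.a.b.(0 + X + 0\{b})) + 0\{b}) | =b=> u3
  u3 = 0 + (rec X. a.a.b.(0 + X + 0\{b})) + 0\{b} | =a=> u1
Q's transition system — 4 states:
  v0 = rec X. b.a.b.(0 + X + 0\{b}) | =b=> v1
  v1 = a.b.(0 + (rec X. b.a.b.(0 + X + 0\{b})) + 0\{b}) | =a=> v2
  v2 = b.(0 + (rec X. b.a.b.(0 + X + 0\{b})) + 0\{b}) | =b=> v3
  v3 = 0 + (rec X. b.a.b.(0 + X + 0\{b})) + 0\{b} | =b=> v1
Trace ⟨a⟩ through P, begin at {u0}:
  after a @ step 1: {u1}
  P completes σ.
Trace ⟨a⟩ through Q, begin at {v0}:
  after a @ step 1: ∅  — Q cannot continue

a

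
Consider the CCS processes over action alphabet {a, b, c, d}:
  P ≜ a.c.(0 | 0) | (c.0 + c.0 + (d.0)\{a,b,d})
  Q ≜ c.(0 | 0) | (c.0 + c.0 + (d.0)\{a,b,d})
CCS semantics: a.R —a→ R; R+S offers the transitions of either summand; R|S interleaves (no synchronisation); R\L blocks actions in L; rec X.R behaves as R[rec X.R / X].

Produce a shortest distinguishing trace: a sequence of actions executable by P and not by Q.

a

P's transition system — 6 states:
  u0 = a.c.(0 | 0) | (c.0 + c.0 + (d.0)\{a,b,d}) has moves —a→ u1, —c→ u2
  u1 = c.(0 | 0) | (c.0 + c.0 + (d.0)\{a,b,d}) has moves —c→ u3, —c→ u4
  u2 = a.c.(0 | 0) | 0 has moves —a→ u4
  u3 = 0 | 0 | (c.0 + c.0 + (d.0)\{a,b,d}) has moves —c→ u5
  u4 = c.(0 | 0) | 0 has moves —c→ u5
  u5 = 0 | 0 | 0 has moves (no moves)
Q's transition system — 4 states:
  v0 = c.(0 | 0) | (c.0 + c.0 + (d.0)\{a,b,d}) has moves —c→ v1, —c→ v2
  v1 = 0 | 0 | (c.0 + c.0 + (d.0)\{a,b,d}) has moves —c→ v3
  v2 = c.(0 | 0) | 0 has moves —c→ v3
  v3 = 0 | 0 | 0 has moves (no moves)
Executing a from P (initial set {u0}):
  after a @ step 1: {u1}
  ✓ P
Executing a from Q (initial set {v0}):
  after a @ step 1: no successor for Q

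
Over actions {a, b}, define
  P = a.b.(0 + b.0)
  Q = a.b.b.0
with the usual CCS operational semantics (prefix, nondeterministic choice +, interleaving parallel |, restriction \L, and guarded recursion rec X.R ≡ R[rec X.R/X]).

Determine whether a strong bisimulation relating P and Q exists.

Reachable graph of P (4 states):
  m0 = a.b.(0 + b.0) | —a→ m1
  m1 = b.(0 + b.0) | —b→ m2
  m2 = 0 + b.0 | —b→ m3
  m3 = 0 | (no moves)
Reachable graph of Q (4 states):
  n0 = a.b.b.0 | —a→ n1
  n1 = b.b.0 | —b→ n2
  n2 = b.0 | —b→ n3
  n3 = 0 | (no moves)
Partition-refinement fixed point:
  B0 = {m0, n0}
  B1 = {m1, n1}
  B2 = {m2, n2}
  B3 = {m3, n3}
m0 ∈ B0, n0 ∈ B0 → same block

P ~ Q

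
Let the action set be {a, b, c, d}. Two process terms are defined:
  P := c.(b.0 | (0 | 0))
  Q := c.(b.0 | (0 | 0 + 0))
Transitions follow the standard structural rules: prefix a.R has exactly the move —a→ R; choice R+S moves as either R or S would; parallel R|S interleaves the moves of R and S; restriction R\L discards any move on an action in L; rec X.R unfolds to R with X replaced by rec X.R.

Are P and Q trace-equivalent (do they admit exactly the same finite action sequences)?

Reachable graph of P (3 states):
  p0 = c.(b.0 | (0 | 0)) | =c=> p1
  p1 = b.0 | (0 | 0) | =b=> p2
  p2 = 0 | (0 | 0) | ·
Reachable graph of Q (3 states):
  q0 = c.(b.0 | (0 | 0 + 0)) | =c=> q1
  q1 = b.0 | (0 | 0 + 0) | =b=> q2
  q2 = 0 | (0 | 0 + 0) | ·
Bisimilarity quotient blocks:
  B0 = {p0, q0}
  B1 = {p1, q1}
  B2 = {p2, q2}
p0 ∈ B0, q0 ∈ B0 → same block
Bisimilar ⇒ trace-equivalent.

YES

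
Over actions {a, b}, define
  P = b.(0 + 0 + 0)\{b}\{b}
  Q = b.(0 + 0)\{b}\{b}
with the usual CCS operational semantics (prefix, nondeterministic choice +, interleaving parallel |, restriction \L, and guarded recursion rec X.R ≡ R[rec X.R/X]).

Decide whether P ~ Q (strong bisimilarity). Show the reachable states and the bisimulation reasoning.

LTS(P): 2 reachable states
  u0 = b.(0 + 0 + 0)\{b}\{b} → =b=> u1
  u1 = (0 + 0 + 0)\{b}\{b} → ·
LTS(Q): 2 reachable states
  v0 = b.(0 + 0)\{b}\{b} → =b=> v1
  v1 = (0 + 0)\{b}\{b} → ·
Bisimilarity quotient blocks:
  B0 = {u0, v0}
  B1 = {u1, v1}
u0 ∈ B0, v0 ∈ B0 → same block

YES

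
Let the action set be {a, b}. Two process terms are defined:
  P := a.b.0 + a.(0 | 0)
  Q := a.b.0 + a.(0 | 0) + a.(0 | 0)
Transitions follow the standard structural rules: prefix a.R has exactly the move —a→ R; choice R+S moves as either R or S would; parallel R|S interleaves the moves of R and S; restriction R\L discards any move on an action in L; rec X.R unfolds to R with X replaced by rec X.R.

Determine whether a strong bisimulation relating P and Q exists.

YES

P's transition system — 4 states:
  m0 = a.b.0 + a.(0 | 0) :: --a--▸ m1, --a--▸ m2
  m1 = 0 | 0 :: (no moves)
  m2 = b.0 :: --b--▸ m3
  m3 = 0 :: (no moves)
Q's transition system — 4 states:
  n0 = a.b.0 + a.(0 | 0) + a.(0 | 0) :: --a--▸ n1, --a--▸ n2
  n1 = 0 | 0 :: (no moves)
  n2 = b.0 :: --b--▸ n3
  n3 = 0 :: (no moves)
Bisimilarity quotient blocks:
  B0 = {m0, n0}
  B1 = {m1, m3, n1, n3}
  B2 = {m2, n2}
m0 ∈ B0, n0 ∈ B0 → same block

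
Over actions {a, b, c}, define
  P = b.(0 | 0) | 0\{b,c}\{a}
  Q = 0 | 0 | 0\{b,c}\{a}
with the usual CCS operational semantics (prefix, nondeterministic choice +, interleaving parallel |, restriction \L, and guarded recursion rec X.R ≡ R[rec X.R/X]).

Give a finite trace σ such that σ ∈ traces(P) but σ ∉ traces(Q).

b

P's transition system — 2 states:
  p0 = b.(0 | 0) | 0\{b,c}\{a} → -b-> p1
  p1 = 0 | 0 | 0\{b,c}\{a} → (no moves)
Q's transition system — 1 states:
  q0 = 0 | 0 | 0\{b,c}\{a} → (no moves)
Trace ⟨b⟩ through P, begin at {p0}:
  step 1 (b): {p1}
  — P admits the full trace.
Trace ⟨b⟩ through Q, begin at {q0}:
  step 1 (b): ∅  — Q cannot continue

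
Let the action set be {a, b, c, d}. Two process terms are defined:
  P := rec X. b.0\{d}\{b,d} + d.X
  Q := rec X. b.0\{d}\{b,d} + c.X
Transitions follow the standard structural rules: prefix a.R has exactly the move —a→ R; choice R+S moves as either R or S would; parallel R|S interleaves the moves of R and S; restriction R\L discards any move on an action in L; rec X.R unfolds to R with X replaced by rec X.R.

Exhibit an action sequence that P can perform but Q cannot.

P's transition system — 2 states:
  s0 = rec X. b.0\{d}\{b,d} + d.X ⊢ ··b··> s1, ··d··> s0
  s1 = 0\{d}\{b,d} ⊢ ·
Q's transition system — 2 states:
  t0 = rec X. b.0\{d}\{b,d} + c.X ⊢ ··b··> t1, ··c··> t0
  t1 = 0\{d}\{b,d} ⊢ ·
Trace ⟨d⟩ through P, begin at {s0}:
  after d @ step 1: {s0}
  ✓ P
Trace ⟨d⟩ through Q, begin at {t0}:
  after d @ step 1: no successor for Q

d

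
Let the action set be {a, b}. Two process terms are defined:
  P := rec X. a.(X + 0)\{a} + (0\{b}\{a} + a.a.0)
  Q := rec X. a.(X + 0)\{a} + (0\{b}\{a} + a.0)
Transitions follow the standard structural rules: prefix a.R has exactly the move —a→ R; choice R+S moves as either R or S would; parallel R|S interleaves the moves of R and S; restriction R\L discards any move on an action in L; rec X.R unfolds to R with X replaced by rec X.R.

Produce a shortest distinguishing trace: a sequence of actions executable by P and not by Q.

aa

LTS(P): 4 reachable states
  s0 = rec X. a.(X + 0)\{a} + (0\{b}\{a} + a.a.0) | --a--▸ s1, --a--▸ s2
  s1 = ((rec X. a.(X + 0)\{a} + (0\{b}\{a} + a.a.0)) + 0)\{a} | deadlocked
  s2 = a.0 | --a--▸ s3
  s3 = 0 | deadlocked
LTS(Q): 3 reachable states
  t0 = rec X. a.(X + 0)\{a} + (0\{b}\{a} + a.0) | --a--▸ t1, --a--▸ t2
  t1 = ((rec X. a.(X + 0)\{a} + (0\{b}\{a} + a.0)) + 0)\{a} | deadlocked
  t2 = 0 | deadlocked
Run σ = ⟨aa⟩ on P: start {s0}
  step 1 (a): {s1, s2}
  step 2 (a): {s3}
  — P admits the full trace.
Run σ = ⟨aa⟩ on Q: start {t0}
  step 1 (a): {t1, t2}
  step 2 (a): ∅ (Q stuck)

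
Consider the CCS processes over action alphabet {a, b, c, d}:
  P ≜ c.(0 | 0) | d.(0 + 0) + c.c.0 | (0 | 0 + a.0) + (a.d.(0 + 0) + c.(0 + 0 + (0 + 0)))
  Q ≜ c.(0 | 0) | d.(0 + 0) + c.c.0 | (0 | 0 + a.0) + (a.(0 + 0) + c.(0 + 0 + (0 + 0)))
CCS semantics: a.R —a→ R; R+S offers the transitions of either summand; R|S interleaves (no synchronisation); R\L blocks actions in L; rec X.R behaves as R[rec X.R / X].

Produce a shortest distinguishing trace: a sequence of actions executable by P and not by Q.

ad

Reachable graph of P (12 states):
  u0 = c.(0 | 0) | d.(0 + 0) + c.c.0 | (0 | 0 + a.0) + (a.d.(0 + 0) + c.(0 + 0 + (0 + 0))) :: =a=> u1, =a=> u2, =c=> u3, =c=> u4, =c=> u5, =d=> u6
  u1 = c.c.0 | 0 :: =c=> u7
  u2 = d.(0 + 0) :: =d=> u8
  u3 = 0 + 0 + (0 + 0) :: stopped
  u4 = 0 | 0 | d.(0 + 0) :: =d=> u9
  u5 = c.0 | (0 | 0 + a.0) :: =a=> u7, =c=> u10
  u6 = c.(0 | 0) | (0 + 0) :: =c=> u9
  u7 = c.0 | 0 :: =c=> u11
  u8 = 0 + 0 :: stopped
  u9 = 0 | 0 | (0 + 0) :: stopped
  u10 = 0 | (0 | 0 + a.0) :: =a=> u11
  u11 = 0 | 0 :: stopped
Reachable graph of Q (11 states):
  v0 = c.(0 | 0) | d.(0 + 0) + c.c.0 | (0 | 0 + a.0) + (a.(0 + 0) + c.(0 + 0 + (0 + 0))) :: =a=> v1, =a=> v2, =c=> v3, =c=> v4, =c=> v5, =d=> v6
  v1 = 0 + 0 :: stopped
  v2 = c.c.0 | 0 :: =c=> v7
  v3 = 0 + 0 + (0 + 0) :: stopped
  v4 = 0 | 0 | d.(0 + 0) :: =d=> v8
  v5 = c.0 | (0 | 0 + a.0) :: =a=> v7, =c=> v9
  v6 = c.(0 | 0) | (0 + 0) :: =c=> v8
  v7 = c.0 | 0 :: =c=> v10
  v8 = 0 | 0 | (0 + 0) :: stopped
  v9 = 0 | (0 | 0 + a.0) :: =a=> v10
  v10 = 0 | 0 :: stopped
Trace ⟨ad⟩ through P, begin at {u0}:
  after a @ step 1: {u1, u2}
  after d @ step 2: {u8}
  ✓ P
Trace ⟨ad⟩ through Q, begin at {v0}:
  after a @ step 1: {v1, v2}
  after d @ step 2: no successor for Q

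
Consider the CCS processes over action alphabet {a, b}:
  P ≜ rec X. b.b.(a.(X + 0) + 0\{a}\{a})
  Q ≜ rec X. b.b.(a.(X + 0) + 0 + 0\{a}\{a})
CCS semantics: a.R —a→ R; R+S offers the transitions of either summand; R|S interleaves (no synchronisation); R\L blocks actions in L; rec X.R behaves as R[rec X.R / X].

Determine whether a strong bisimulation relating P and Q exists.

bisimilar

LTS(P): 4 reachable states
  s0 = rec X. b.b.(a.(X + 0) + 0\{a}\{a}) | -b-> s1
  s1 = b.(a.((rec X. b.b.(a.(X + 0) + 0\{a}\{a})) + 0) + 0\{a}\{a}) | -b-> s2
  s2 = a.((rec X. b.b.(a.(X + 0) + 0\{a}\{a})) + 0) + 0\{a}\{a} | -a-> s3
  s3 = (rec X. b.b.(a.(X + 0) + 0\{a}\{a})) + 0 | -b-> s1
LTS(Q): 4 reachable states
  t0 = rec X. b.b.(a.(X + 0) + 0 + 0\{a}\{a}) | -b-> t1
  t1 = b.(a.((rec X. b.b.(a.(X + 0) + 0 + 0\{a}\{a})) + 0) + 0 + 0\{a}\{a}) | -b-> t2
  t2 = a.((rec X. b.b.(a.(X + 0) + 0 + 0\{a}\{a})) + 0) + 0 + 0\{a}\{a} | -a-> t3
  t3 = (rec X. b.b.(a.(X + 0) + 0 + 0\{a}\{a})) + 0 | -b-> t1
Bisimilarity quotient blocks:
  B0 = {s0, s3, t0, t3}
  B1 = {s1, t1}
  B2 = {s2, t2}
s0 ∈ B0, t0 ∈ B0 → same block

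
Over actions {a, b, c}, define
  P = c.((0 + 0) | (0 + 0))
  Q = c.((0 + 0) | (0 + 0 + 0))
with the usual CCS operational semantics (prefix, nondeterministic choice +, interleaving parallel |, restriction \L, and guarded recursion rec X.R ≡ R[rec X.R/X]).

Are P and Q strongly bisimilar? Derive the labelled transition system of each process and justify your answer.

YES

Reachable graph of P (2 states):
  p0 = c.((0 + 0) | (0 + 0)) | --c--▸ p1
  p1 = (0 + 0) | (0 + 0) | stopped
Reachable graph of Q (2 states):
  q0 = c.((0 + 0) | (0 + 0 + 0)) | --c--▸ q1
  q1 = (0 + 0) | (0 + 0 + 0) | stopped
Bisimilarity quotient blocks:
  B0 = {p0, q0}
  B1 = {p1, q1}
p0 ∈ B0, q0 ∈ B0 → same block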